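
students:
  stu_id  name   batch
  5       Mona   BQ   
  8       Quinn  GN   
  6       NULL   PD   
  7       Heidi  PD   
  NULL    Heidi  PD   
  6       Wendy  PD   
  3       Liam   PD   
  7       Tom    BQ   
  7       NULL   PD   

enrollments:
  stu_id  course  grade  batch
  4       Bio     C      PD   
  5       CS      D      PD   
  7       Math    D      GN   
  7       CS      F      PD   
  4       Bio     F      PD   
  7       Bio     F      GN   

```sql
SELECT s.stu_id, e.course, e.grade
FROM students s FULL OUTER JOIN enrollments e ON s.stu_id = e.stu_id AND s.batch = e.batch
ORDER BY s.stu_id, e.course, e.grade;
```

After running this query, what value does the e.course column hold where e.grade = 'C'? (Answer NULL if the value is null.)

FULL OUTER JOIN keeps every row from both sides; unmatched rows get NULL for the other side's columns.
Matching on s.stu_id = e.stu_id AND s.batch = e.batch. A NULL in a compared column never satisfies the condition.
- s row (stu_id=5, batch=BQ): no match → kept, e columns NULL.
- s row (stu_id=8, batch=GN): no match → kept, e columns NULL.
- s row (stu_id=6, batch=PD): no match → kept, e columns NULL.
- s row (stu_id=7, batch=PD): matches 1 e row(s) → 1 output row(s).
- s row (stu_id=NULL, batch=PD): no match → kept, e columns NULL.
- s row (stu_id=6, batch=PD): no match → kept, e columns NULL.
- s row (stu_id=3, batch=PD): no match → kept, e columns NULL.
- s row (stu_id=7, batch=BQ): no match → kept, e columns NULL.
- s row (stu_id=7, batch=PD): matches 1 e row(s) → 1 output row(s).
- 5 row(s) from e found no s partner → padded with NULL.

Bio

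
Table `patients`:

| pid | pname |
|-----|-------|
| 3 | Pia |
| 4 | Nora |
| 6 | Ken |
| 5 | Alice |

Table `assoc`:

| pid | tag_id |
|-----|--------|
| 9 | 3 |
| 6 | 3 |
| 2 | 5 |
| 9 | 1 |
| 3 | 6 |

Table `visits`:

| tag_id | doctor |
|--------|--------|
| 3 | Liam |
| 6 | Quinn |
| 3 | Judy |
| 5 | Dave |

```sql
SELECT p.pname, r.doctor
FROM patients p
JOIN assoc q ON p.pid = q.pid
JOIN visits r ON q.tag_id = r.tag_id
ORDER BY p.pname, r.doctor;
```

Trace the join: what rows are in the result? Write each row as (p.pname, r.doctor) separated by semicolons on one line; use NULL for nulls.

Evaluate left to right. First `patients p INNER JOIN assoc q` on pid: 2 row(s).
Then INNER JOIN `visits r` on tag_id: keep only rows whose q.tag_id appears in r.

(Ken, Judy); (Ken, Liam); (Pia, Quinn)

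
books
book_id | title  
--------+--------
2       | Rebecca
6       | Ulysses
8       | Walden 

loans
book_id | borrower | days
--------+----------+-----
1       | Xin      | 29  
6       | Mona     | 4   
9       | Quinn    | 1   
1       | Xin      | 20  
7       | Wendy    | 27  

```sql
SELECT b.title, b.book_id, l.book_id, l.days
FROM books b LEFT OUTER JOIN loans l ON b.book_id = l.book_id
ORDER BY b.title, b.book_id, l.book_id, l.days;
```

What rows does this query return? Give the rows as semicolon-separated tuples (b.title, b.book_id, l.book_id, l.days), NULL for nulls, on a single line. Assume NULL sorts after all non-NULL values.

LEFT JOIN keeps every row from `books`; unmatched rows get NULL for `loans`'s columns.
Matching on b.book_id = l.book_id.
- book_id=2: no l row matches, row kept with l columns NULL.
- book_id=6: 1 matching l row(s), so 1 row(s) emitted.
- book_id=8: no l row matches, row kept with l columns NULL.
After projecting and ordering:
b.title | b.book_id | l.book_id | l.days
Rebecca | 2 | NULL | NULL
Ulysses | 6 | 6 | 4
Walden | 8 | NULL | NULL

(Rebecca, 2, NULL, NULL); (Ulysses, 6, 6, 4); (Walden, 8, NULL, NULL)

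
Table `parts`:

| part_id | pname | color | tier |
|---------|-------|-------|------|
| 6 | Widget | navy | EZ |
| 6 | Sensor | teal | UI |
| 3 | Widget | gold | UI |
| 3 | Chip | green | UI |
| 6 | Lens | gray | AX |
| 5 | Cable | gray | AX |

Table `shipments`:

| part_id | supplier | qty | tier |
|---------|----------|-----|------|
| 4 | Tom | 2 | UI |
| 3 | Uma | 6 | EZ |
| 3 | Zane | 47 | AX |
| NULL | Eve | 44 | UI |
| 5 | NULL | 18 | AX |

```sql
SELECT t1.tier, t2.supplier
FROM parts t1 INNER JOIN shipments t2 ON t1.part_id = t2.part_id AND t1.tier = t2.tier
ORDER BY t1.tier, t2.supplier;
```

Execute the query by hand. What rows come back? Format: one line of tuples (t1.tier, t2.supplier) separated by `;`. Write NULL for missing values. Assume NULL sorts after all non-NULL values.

(AX, NULL)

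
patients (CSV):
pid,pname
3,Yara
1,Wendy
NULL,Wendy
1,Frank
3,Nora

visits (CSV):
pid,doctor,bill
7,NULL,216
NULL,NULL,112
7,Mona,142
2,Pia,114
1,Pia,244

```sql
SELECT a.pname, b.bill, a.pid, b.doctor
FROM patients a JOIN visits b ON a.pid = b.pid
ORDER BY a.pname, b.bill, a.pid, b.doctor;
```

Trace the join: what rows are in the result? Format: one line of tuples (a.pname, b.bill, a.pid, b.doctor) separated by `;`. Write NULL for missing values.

INNER JOIN keeps only pairs where the ON condition holds.
Matching on a.pid = b.pid. A NULL in a compared column never satisfies the condition.
- a (pid=3) has no partner → excluded.
- a (pid=1) pairs with 1 row(s) of b.
- a (pid=NULL) has no partner → excluded.
- a (pid=1) pairs with 1 row(s) of b.
- a (pid=3) has no partner → excluded.
After projecting and ordering:
a.pname | b.bill | a.pid | b.doctor
Frank | 244 | 1 | Pia
Wendy | 244 | 1 | Pia

(Frank, 244, 1, Pia); (Wendy, 244, 1, Pia)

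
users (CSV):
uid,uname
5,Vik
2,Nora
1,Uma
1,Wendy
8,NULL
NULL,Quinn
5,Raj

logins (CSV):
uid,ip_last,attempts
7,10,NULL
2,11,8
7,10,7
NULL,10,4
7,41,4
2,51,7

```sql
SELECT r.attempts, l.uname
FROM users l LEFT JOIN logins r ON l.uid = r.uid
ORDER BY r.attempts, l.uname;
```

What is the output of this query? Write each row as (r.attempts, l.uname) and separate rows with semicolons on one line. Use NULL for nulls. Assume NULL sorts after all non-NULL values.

(7, Nora); (8, Nora); (NULL, Quinn); (NULL, Raj); (NULL, Uma); (NULL, Vik); (NULL, Wendy); (NULL, NULL)

LEFT JOIN keeps every row from `users`; unmatched rows get NULL for `logins`'s columns.
Matching on l.uid = r.uid. A NULL in a compared column never satisfies the condition.
Matched pairs: 2; unmatched l rows kept: 6.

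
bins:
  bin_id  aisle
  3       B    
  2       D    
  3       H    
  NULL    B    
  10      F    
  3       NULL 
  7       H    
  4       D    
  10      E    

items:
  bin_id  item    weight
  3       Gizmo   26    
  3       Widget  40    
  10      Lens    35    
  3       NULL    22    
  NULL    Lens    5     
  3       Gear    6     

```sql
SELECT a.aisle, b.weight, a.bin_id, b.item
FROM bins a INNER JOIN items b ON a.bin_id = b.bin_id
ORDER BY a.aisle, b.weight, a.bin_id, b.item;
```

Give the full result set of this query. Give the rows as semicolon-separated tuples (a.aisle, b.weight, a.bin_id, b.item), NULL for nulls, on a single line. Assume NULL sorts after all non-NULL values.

(B, 6, 3, Gear); (B, 22, 3, NULL); (B, 26, 3, Gizmo); (B, 40, 3, Widget); (E, 35, 10, Lens); (F, 35, 10, Lens); (H, 6, 3, Gear); (H, 22, 3, NULL); (H, 26, 3, Gizmo); (H, 40, 3, Widget); (NULL, 6, 3, Gear); (NULL, 22, 3, NULL); (NULL, 26, 3, Gizmo); (NULL, 40, 3, Widget)

INNER JOIN keeps only pairs where the ON condition holds.
Matching on a.bin_id = b.bin_id. A NULL in a compared column never satisfies the condition.
- bin_id=3: 4 matching b row(s), so 4 row(s) emitted.
- bin_id=2: no matching b row, dropped.
- bin_id=3: 4 matching b row(s), so 4 row(s) emitted.
- bin_id=NULL: no matching b row, dropped.
- bin_id=10: 1 matching b row(s), so 1 row(s) emitted.
- bin_id=3: 4 matching b row(s), so 4 row(s) emitted.
- bin_id=7: no matching b row, dropped.
- bin_id=4: no matching b row, dropped.
- bin_id=10: 1 matching b row(s), so 1 row(s) emitted.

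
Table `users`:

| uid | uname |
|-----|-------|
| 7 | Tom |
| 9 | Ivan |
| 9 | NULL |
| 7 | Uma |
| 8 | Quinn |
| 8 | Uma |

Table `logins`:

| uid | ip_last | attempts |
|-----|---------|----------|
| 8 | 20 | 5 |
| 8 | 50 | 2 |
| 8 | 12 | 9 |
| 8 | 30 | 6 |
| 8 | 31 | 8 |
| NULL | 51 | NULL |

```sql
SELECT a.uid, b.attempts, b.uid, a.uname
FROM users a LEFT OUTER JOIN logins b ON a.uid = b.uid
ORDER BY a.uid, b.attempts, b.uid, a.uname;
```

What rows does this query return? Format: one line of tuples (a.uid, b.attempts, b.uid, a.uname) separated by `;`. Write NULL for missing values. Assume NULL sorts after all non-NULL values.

LEFT JOIN keeps every row from `users`; unmatched rows get NULL for `logins`'s columns.
Matching on a.uid = b.uid. A NULL in a compared column never satisfies the condition.
- a row (uid=7): no match → kept, b columns NULL.
- a row (uid=9): no match → kept, b columns NULL.
- a row (uid=9): no match → kept, b columns NULL.
- a row (uid=7): no match → kept, b columns NULL.
- a row (uid=8): matches 5 b row(s) → 5 output row(s).
- a row (uid=8): matches 5 b row(s) → 5 output row(s).

(7, NULL, NULL, Tom); (7, NULL, NULL, Uma); (8, 2, 8, Quinn); (8, 2, 8, Uma); (8, 5, 8, Quinn); (8, 5, 8, Uma); (8, 6, 8, Quinn); (8, 6, 8, Uma); (8, 8, 8, Quinn); (8, 8, 8, Uma); (8, 9, 8, Quinn); (8, 9, 8, Uma); (9, NULL, NULL, Ivan); (9, NULL, NULL, NULL)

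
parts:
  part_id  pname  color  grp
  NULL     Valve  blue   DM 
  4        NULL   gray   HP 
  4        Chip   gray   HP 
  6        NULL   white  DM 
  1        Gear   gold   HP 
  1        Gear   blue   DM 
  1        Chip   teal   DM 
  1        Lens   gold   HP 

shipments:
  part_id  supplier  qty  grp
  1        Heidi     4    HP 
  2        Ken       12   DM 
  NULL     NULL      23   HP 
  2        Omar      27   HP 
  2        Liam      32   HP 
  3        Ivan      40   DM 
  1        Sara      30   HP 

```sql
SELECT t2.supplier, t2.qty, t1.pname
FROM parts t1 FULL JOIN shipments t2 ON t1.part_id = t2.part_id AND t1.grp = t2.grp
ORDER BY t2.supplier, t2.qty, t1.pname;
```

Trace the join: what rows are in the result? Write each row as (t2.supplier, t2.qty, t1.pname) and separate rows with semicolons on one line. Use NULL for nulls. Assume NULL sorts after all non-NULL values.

FULL OUTER JOIN keeps every row from both sides; unmatched rows get NULL for the other side's columns.
Matching on t1.part_id = t2.part_id AND t1.grp = t2.grp. A NULL in a compared column never satisfies the condition.
Matched pairs: 4; unmatched t1 rows kept: 6; unmatched t2 rows kept: 5.

(Heidi, 4, Gear); (Heidi, 4, Lens); (Ivan, 40, NULL); (Ken, 12, NULL); (Liam, 32, NULL); (Omar, 27, NULL); (Sara, 30, Gear); (Sara, 30, Lens); (NULL, 23, NULL); (NULL, NULL, Chip); (NULL, NULL, Chip); (NULL, NULL, Gear); (NULL, NULL, Valve); (NULL, NULL, NULL); (NULL, NULL, NULL)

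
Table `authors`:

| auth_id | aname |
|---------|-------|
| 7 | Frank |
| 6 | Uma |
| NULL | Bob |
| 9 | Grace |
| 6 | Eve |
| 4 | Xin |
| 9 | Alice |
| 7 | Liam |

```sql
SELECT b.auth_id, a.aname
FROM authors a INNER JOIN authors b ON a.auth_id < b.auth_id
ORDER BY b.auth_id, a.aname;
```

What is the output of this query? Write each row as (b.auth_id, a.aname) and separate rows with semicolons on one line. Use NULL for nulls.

(6, Xin); (6, Xin); (7, Eve); (7, Eve); (7, Uma); (7, Uma); (7, Xin); (7, Xin); (9, Eve); (9, Eve); (9, Frank); (9, Frank); (9, Liam); (9, Liam); (9, Uma); (9, Uma); (9, Xin); (9, Xin)

INNER JOIN keeps only pairs where the ON condition holds.
Matching on a.auth_id < b.auth_id. A NULL in a compared column never satisfies the condition.
- a (auth_id=7) pairs with 2 row(s) of b.
- a (auth_id=6) pairs with 4 row(s) of b.
- a (auth_id=NULL) has no partner → excluded.
- a (auth_id=9) has no partner → excluded.
- a (auth_id=6) pairs with 4 row(s) of b.
- a (auth_id=4) pairs with 6 row(s) of b.
- a (auth_id=9) has no partner → excluded.
- a (auth_id=7) pairs with 2 row(s) of b.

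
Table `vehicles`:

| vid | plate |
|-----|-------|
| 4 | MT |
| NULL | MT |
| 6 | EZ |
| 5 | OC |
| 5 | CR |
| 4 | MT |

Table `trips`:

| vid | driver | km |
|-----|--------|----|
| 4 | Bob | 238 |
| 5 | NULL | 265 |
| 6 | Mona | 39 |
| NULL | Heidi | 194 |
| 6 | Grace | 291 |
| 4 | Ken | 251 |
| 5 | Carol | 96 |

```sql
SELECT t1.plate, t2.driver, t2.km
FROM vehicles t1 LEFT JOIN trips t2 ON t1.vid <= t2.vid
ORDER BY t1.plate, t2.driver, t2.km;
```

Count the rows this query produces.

23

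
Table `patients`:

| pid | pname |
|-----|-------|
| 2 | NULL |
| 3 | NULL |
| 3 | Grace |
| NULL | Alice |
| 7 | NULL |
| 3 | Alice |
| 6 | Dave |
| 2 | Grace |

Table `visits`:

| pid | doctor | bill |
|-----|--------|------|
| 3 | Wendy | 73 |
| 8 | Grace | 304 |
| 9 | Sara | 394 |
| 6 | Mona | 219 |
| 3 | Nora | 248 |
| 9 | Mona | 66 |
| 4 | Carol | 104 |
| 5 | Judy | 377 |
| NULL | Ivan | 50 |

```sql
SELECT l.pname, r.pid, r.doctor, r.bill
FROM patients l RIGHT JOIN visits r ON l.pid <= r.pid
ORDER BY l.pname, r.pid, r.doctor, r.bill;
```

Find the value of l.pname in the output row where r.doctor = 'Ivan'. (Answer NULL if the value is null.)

NULL

RIGHT JOIN keeps every row from `visits`; unmatched rows get NULL for `patients`'s columns.
Matching on l.pid <= r.pid. A NULL in a compared column never satisfies the condition.
Matched pairs: 47; unmatched r rows kept: 1.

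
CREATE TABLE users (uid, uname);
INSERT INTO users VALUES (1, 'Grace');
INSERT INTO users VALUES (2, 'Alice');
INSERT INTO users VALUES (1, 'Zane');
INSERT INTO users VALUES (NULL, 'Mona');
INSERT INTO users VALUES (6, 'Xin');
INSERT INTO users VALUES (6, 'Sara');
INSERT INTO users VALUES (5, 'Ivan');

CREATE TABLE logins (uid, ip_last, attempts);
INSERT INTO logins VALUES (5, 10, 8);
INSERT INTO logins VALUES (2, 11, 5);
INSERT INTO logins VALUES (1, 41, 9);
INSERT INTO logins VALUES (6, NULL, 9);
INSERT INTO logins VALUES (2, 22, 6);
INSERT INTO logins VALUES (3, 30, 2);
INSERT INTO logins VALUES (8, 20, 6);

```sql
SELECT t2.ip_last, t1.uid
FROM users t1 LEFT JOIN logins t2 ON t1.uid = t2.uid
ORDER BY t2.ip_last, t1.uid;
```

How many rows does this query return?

LEFT JOIN keeps every row from `users`; unmatched rows get NULL for `logins`'s columns.
Matching on t1.uid = t2.uid. A NULL in a compared column never satisfies the condition.
- t1 row (uid=1): matches 1 t2 row(s) → 1 output row(s).
- t1 row (uid=2): matches 2 t2 row(s) → 2 output row(s).
- t1 row (uid=1): matches 1 t2 row(s) → 1 output row(s).
- t1 row (uid=NULL): no match → kept, t2 columns NULL.
- t1 row (uid=6): matches 1 t2 row(s) → 1 output row(s).
- t1 row (uid=6): matches 1 t2 row(s) → 1 output row(s).
- t1 row (uid=5): matches 1 t2 row(s) → 1 output row(s).
Total: 7 matched + 1 padded = 8 rows.

8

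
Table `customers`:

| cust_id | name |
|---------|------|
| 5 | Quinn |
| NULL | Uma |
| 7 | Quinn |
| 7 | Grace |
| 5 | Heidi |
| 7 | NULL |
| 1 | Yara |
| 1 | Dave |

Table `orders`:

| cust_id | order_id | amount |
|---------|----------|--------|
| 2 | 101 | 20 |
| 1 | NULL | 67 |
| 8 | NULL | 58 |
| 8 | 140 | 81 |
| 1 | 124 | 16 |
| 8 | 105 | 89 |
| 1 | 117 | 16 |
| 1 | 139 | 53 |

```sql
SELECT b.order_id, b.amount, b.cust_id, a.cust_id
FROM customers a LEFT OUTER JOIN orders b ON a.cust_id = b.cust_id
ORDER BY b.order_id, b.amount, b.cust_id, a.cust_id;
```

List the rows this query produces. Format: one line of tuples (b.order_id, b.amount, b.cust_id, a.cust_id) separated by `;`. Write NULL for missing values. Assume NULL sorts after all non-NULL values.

LEFT JOIN keeps every row from `customers`; unmatched rows get NULL for `orders`'s columns.
Matching on a.cust_id = b.cust_id. A NULL in a compared column never satisfies the condition.
- a row (cust_id=5): no match → kept, b columns NULL.
- a row (cust_id=NULL): no match → kept, b columns NULL.
- a row (cust_id=7): no match → kept, b columns NULL.
- a row (cust_id=7): no match → kept, b columns NULL.
- a row (cust_id=5): no match → kept, b columns NULL.
- a row (cust_id=7): no match → kept, b columns NULL.
- a row (cust_id=1): matches 4 b row(s) → 4 output row(s).
- a row (cust_id=1): matches 4 b row(s) → 4 output row(s).

(117, 16, 1, 1); (117, 16, 1, 1); (124, 16, 1, 1); (124, 16, 1, 1); (139, 53, 1, 1); (139, 53, 1, 1); (NULL, 67, 1, 1); (NULL, 67, 1, 1); (NULL, NULL, NULL, 5); (NULL, NULL, NULL, 5); (NULL, NULL, NULL, 7); (NULL, NULL, NULL, 7); (NULL, NULL, NULL, 7); (NULL, NULL, NULL, NULL)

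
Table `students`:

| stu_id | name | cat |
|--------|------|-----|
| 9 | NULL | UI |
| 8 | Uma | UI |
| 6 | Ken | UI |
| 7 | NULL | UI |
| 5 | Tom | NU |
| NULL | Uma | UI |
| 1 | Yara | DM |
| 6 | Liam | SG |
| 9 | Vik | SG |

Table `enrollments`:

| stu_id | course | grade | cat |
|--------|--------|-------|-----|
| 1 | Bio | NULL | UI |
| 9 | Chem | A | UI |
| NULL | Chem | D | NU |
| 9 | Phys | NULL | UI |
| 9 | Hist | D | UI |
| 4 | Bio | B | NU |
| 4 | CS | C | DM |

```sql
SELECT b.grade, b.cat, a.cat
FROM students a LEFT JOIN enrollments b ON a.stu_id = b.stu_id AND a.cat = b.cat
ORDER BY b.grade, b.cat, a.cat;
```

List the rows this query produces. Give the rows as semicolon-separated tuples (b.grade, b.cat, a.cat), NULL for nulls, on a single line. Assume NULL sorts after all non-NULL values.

(A, UI, UI); (D, UI, UI); (NULL, UI, UI); (NULL, NULL, DM); (NULL, NULL, NU); (NULL, NULL, SG); (NULL, NULL, SG); (NULL, NULL, UI); (NULL, NULL, UI); (NULL, NULL, UI); (NULL, NULL, UI)

LEFT JOIN keeps every row from `students`; unmatched rows get NULL for `enrollments`'s columns.
Matching on a.stu_id = b.stu_id AND a.cat = b.cat. A NULL in a compared column never satisfies the condition.
- a row (stu_id=9, cat=UI): matches 3 b row(s) → 3 output row(s).
- a row (stu_id=8, cat=UI): no match → kept, b columns NULL.
- a row (stu_id=6, cat=UI): no match → kept, b columns NULL.
- a row (stu_id=7, cat=UI): no match → kept, b columns NULL.
- a row (stu_id=5, cat=NU): no match → kept, b columns NULL.
- a row (stu_id=NULL, cat=UI): no match → kept, b columns NULL.
- a row (stu_id=1, cat=DM): no match → kept, b columns NULL.
- a row (stu_id=6, cat=SG): no match → kept, b columns NULL.
- a row (stu_id=9, cat=SG): no match → kept, b columns NULL.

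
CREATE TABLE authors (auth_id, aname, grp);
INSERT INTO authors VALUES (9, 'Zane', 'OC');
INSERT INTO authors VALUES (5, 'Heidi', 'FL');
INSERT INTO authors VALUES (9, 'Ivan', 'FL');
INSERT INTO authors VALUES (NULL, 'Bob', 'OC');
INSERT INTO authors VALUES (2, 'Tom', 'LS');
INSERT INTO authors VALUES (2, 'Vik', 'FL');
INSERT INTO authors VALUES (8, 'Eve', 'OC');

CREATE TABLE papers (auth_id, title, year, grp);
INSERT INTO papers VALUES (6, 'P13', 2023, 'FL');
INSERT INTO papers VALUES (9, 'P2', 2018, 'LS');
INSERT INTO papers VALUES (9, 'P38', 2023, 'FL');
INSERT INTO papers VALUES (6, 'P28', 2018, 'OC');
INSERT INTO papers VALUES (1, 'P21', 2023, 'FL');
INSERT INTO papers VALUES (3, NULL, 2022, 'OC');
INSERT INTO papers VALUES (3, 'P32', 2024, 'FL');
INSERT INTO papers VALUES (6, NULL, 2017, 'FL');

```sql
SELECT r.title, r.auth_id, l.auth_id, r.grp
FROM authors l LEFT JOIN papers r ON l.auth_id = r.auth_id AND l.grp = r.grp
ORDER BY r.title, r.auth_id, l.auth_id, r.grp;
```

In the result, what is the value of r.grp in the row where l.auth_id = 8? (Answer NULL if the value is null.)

NULL

LEFT JOIN keeps every row from `authors`; unmatched rows get NULL for `papers`'s columns.
Matching on l.auth_id = r.auth_id AND l.grp = r.grp. A NULL in a compared column never satisfies the condition.
- l[0] auth_id=9, grp=OC → no match; kept with NULLs on the r side.
- l[1] auth_id=5, grp=FL → no match; kept with NULLs on the r side.
- l[2] auth_id=9, grp=FL → 1 match(es) in r → 1 row(s).
- l[3] auth_id=NULL, grp=OC → no match; kept with NULLs on the r side.
- l[4] auth_id=2, grp=LS → no match; kept with NULLs on the r side.
- l[5] auth_id=2, grp=FL → no match; kept with NULLs on the r side.
- l[6] auth_id=8, grp=OC → no match; kept with NULLs on the r side.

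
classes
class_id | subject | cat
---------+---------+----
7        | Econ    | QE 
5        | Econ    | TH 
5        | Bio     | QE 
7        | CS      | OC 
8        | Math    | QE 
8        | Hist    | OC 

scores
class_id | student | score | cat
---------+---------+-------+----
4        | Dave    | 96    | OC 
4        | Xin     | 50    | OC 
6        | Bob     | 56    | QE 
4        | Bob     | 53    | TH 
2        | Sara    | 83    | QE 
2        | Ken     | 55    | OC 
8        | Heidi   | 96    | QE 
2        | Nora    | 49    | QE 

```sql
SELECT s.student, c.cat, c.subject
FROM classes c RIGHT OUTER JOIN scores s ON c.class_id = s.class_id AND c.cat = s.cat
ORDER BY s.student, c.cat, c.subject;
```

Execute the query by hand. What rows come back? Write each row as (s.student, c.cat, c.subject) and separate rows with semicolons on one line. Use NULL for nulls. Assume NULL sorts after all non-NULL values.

RIGHT JOIN keeps every row from `scores`; unmatched rows get NULL for `classes`'s columns.
Matching on c.class_id = s.class_id AND c.cat = s.cat.
Matched pairs: 1; unmatched s rows kept: 7.

(Bob, NULL, NULL); (Bob, NULL, NULL); (Dave, NULL, NULL); (Heidi, QE, Math); (Ken, NULL, NULL); (Nora, NULL, NULL); (Sara, NULL, NULL); (Xin, NULL, NULL)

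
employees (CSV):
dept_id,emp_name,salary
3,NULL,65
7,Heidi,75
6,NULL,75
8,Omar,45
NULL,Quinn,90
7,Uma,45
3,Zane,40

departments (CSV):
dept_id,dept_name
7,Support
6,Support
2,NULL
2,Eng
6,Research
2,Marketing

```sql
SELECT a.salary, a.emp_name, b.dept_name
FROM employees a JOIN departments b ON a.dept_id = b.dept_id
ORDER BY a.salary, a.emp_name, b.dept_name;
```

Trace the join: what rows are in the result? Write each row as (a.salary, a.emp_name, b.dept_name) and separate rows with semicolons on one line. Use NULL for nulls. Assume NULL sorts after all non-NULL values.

(45, Uma, Support); (75, Heidi, Support); (75, NULL, Research); (75, NULL, Support)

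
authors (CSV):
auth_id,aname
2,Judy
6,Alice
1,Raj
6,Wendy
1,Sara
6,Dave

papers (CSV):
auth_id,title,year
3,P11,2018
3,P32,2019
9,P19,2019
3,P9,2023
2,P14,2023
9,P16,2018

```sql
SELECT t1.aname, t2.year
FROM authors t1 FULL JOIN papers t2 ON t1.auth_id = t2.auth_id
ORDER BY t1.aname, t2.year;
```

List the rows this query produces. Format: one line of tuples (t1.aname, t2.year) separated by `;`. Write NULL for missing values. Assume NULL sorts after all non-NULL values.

(Alice, NULL); (Dave, NULL); (Judy, 2023); (Raj, NULL); (Sara, NULL); (Wendy, NULL); (NULL, 2018); (NULL, 2018); (NULL, 2019); (NULL, 2019); (NULL, 2023)

FULL OUTER JOIN keeps every row from both sides; unmatched rows get NULL for the other side's columns.
Matching on t1.auth_id = t2.auth_id.
- t1[0] auth_id=2 → 1 match(es) in t2 → 1 row(s).
- t1[1] auth_id=6 → no match; kept with NULLs on the t2 side.
- t1[2] auth_id=1 → no match; kept with NULLs on the t2 side.
- t1[3] auth_id=6 → no match; kept with NULLs on the t2 side.
- t1[4] auth_id=1 → no match; kept with NULLs on the t2 side.
- t1[5] auth_id=6 → no match; kept with NULLs on the t2 side.
- 5 t2 row(s) had no t1 match → kept, t1 columns NULL.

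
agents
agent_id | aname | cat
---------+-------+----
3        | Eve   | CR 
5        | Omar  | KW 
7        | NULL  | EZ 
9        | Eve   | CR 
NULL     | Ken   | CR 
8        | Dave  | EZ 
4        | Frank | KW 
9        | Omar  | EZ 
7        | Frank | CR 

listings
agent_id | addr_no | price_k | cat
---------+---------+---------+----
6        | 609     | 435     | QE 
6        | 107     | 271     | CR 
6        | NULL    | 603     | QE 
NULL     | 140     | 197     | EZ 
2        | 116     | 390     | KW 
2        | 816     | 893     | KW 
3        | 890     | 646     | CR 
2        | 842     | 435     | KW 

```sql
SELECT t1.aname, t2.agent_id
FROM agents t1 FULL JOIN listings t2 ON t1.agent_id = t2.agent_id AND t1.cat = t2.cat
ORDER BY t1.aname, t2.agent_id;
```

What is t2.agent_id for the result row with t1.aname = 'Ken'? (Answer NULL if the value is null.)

FULL OUTER JOIN keeps every row from both sides; unmatched rows get NULL for the other side's columns.
Matching on t1.agent_id = t2.agent_id AND t1.cat = t2.cat. A NULL in a compared column never satisfies the condition.
Matched pairs: 1; unmatched t1 rows kept: 8; unmatched t2 rows kept: 7.

NULL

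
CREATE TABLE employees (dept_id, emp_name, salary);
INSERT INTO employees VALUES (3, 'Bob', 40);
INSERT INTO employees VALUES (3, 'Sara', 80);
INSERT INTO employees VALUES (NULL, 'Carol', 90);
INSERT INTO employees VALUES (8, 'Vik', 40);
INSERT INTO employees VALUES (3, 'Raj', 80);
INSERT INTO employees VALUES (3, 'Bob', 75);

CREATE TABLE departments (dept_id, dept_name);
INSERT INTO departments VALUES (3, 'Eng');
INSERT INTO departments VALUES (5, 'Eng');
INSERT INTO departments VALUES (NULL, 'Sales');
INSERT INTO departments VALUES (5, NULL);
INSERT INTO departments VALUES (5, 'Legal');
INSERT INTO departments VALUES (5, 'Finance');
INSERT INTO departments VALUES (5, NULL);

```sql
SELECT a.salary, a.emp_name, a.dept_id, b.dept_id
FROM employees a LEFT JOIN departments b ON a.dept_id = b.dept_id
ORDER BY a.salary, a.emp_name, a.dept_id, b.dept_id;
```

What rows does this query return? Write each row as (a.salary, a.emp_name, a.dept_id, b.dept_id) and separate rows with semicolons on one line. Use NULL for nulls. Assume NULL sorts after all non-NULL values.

(40, Bob, 3, 3); (40, Vik, 8, NULL); (75, Bob, 3, 3); (80, Raj, 3, 3); (80, Sara, 3, 3); (90, Carol, NULL, NULL)

LEFT JOIN keeps every row from `employees`; unmatched rows get NULL for `departments`'s columns.
Matching on a.dept_id = b.dept_id. A NULL in a compared column never satisfies the condition.
- a row (dept_id=3): matches 1 b row(s) → 1 output row(s).
- a row (dept_id=3): matches 1 b row(s) → 1 output row(s).
- a row (dept_id=NULL): no match → kept, b columns NULL.
- a row (dept_id=8): no match → kept, b columns NULL.
- a row (dept_id=3): matches 1 b row(s) → 1 output row(s).
- a row (dept_id=3): matches 1 b row(s) → 1 output row(s).
After projecting and ordering:
a.salary | a.emp_name | a.dept_id | b.dept_id
40 | Bob | 3 | 3
40 | Vik | 8 | NULL
75 | Bob | 3 | 3
80 | Raj | 3 | 3
80 | Sara | 3 | 3
90 | Carol | NULL | NULL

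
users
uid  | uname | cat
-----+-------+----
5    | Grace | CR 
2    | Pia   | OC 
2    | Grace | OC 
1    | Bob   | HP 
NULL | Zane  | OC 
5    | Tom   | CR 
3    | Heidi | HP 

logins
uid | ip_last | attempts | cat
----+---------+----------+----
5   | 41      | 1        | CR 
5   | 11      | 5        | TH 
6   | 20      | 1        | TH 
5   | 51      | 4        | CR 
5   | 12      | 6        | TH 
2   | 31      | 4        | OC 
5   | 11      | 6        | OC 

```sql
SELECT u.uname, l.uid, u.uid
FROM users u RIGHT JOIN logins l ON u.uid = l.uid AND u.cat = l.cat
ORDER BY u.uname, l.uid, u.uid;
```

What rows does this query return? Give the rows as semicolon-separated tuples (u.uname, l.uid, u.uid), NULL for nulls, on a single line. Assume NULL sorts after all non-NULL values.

(Grace, 2, 2); (Grace, 5, 5); (Grace, 5, 5); (Pia, 2, 2); (Tom, 5, 5); (Tom, 5, 5); (NULL, 5, NULL); (NULL, 5, NULL); (NULL, 5, NULL); (NULL, 6, NULL)

RIGHT JOIN keeps every row from `logins`; unmatched rows get NULL for `users`'s columns.
Matching on u.uid = l.uid AND u.cat = l.cat. A NULL in a compared column never satisfies the condition.
- u[0] uid=5, cat=CR → 2 match(es) in l → 2 row(s).
- u[1] uid=2, cat=OC → 1 match(es) in l → 1 row(s).
- u[2] uid=2, cat=OC → 1 match(es) in l → 1 row(s).
- u[3] uid=1, cat=HP → no match.
- u[4] uid=NULL, cat=OC → no match.
- u[5] uid=5, cat=CR → 2 match(es) in l → 2 row(s).
- u[6] uid=3, cat=HP → no match.
- plus 4 unmatched l row(s), each kept with NULL u columns.
After projecting and ordering:
u.uname | l.uid | u.uid
Grace | 2 | 2
Grace | 5 | 5
Grace | 5 | 5
Pia | 2 | 2
Tom | 5 | 5
Tom | 5 | 5
NULL | 5 | NULL
NULL | 5 | NULL
NULL | 5 | NULL
NULL | 6 | NULL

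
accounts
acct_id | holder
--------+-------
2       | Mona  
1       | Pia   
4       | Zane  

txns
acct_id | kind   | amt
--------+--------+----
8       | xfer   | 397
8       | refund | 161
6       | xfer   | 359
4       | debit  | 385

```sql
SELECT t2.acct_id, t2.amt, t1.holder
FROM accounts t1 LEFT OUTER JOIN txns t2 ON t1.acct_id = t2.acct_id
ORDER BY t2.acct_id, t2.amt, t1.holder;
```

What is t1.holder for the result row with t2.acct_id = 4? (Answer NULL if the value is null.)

LEFT JOIN keeps every row from `accounts`; unmatched rows get NULL for `txns`'s columns.
Matching on t1.acct_id = t2.acct_id.
- acct_id=2: no t2 row matches, row kept with t2 columns NULL.
- acct_id=1: no t2 row matches, row kept with t2 columns NULL.
- acct_id=4: 1 matching t2 row(s), so 1 row(s) emitted.

Zane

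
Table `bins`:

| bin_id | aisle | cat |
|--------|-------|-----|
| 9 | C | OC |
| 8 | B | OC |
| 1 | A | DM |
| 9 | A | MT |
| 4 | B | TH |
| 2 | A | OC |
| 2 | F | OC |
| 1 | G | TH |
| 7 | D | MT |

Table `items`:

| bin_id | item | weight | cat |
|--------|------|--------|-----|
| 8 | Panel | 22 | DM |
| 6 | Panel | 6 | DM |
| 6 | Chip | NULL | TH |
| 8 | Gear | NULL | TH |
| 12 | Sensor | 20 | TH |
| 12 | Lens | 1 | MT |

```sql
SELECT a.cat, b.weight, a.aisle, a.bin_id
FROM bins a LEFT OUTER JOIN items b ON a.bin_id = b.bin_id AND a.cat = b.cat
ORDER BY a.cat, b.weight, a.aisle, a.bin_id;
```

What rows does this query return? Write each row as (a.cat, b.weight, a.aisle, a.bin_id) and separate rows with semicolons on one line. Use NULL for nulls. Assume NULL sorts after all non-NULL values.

LEFT JOIN keeps every row from `bins`; unmatched rows get NULL for `items`'s columns.
Matching on a.bin_id = b.bin_id AND a.cat = b.cat.
Matched pairs: 0; unmatched a rows kept: 9.

(DM, NULL, A, 1); (MT, NULL, A, 9); (MT, NULL, D, 7); (OC, NULL, A, 2); (OC, NULL, B, 8); (OC, NULL, C, 9); (OC, NULL, F, 2); (TH, NULL, B, 4); (TH, NULL, G, 1)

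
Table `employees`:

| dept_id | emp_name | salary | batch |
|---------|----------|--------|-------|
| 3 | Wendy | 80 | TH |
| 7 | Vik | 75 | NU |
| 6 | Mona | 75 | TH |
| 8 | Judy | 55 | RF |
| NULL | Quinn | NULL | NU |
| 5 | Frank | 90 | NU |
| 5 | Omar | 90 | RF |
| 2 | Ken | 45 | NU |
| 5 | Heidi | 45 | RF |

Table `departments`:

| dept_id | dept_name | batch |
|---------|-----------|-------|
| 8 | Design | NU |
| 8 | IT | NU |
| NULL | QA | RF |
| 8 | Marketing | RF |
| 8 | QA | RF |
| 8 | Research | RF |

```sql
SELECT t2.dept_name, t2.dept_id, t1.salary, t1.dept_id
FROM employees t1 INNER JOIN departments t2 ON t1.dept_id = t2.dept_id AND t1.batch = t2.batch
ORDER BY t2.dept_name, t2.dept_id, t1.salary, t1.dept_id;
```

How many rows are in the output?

3

INNER JOIN keeps only pairs where the ON condition holds.
Matching on t1.dept_id = t2.dept_id AND t1.batch = t2.batch. A NULL in a compared column never satisfies the condition.
- t1 (dept_id=3, batch=TH) has no partner → excluded.
- t1 (dept_id=7, batch=NU) has no partner → excluded.
- t1 (dept_id=6, batch=TH) has no partner → excluded.
- t1 (dept_id=8, batch=RF) pairs with 3 row(s) of t2.
- t1 (dept_id=NULL, batch=NU) has no partner → excluded.
- t1 (dept_id=5, batch=NU) has no partner → excluded.
- t1 (dept_id=5, batch=RF) has no partner → excluded.
- t1 (dept_id=2, batch=NU) has no partner → excluded.
- t1 (dept_id=5, batch=RF) has no partner → excluded.
Total: 3 rows.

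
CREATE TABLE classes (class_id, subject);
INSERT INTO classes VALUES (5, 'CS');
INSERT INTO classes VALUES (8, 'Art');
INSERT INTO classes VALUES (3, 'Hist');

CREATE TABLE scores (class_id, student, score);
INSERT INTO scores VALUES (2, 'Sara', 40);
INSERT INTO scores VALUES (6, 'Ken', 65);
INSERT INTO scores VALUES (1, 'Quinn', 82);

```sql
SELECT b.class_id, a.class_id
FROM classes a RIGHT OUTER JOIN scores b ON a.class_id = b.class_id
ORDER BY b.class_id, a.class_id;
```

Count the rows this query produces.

RIGHT JOIN keeps every row from `scores`; unmatched rows get NULL for `classes`'s columns.
Matching on a.class_id = b.class_id.
- a (class_id=5) has no partner in b.
- a (class_id=8) has no partner in b.
- a (class_id=3) has no partner in b.
- 3 b row(s) had no a match → kept, a columns NULL.
Total: 0 matched + 3 padded = 3 rows.

3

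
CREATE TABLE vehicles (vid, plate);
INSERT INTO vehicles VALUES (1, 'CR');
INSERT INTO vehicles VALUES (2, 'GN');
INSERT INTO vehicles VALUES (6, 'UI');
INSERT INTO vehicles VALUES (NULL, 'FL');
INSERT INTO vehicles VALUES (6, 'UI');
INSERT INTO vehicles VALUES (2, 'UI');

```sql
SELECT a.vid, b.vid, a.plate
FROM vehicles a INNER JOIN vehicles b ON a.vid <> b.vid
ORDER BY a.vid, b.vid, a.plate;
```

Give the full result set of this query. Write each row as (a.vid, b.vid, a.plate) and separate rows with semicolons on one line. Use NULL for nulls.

(1, 2, CR); (1, 2, CR); (1, 6, CR); (1, 6, CR); (2, 1, GN); (2, 1, UI); (2, 6, GN); (2, 6, GN); (2, 6, UI); (2, 6, UI); (6, 1, UI); (6, 1, UI); (6, 2, UI); (6, 2, UI); (6, 2, UI); (6, 2, UI)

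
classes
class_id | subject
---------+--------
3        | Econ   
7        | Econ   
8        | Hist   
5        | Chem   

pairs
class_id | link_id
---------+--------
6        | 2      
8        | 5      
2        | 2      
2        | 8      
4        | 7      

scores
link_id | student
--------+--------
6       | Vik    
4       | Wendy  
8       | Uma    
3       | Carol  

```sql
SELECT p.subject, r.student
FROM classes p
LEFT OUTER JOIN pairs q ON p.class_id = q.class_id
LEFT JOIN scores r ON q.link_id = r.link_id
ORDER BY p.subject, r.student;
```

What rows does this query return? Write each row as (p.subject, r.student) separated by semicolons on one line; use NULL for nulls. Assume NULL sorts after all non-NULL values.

Evaluate left to right. First `classes p LEFT JOIN pairs q` on class_id: 4 row(s).
Then LEFT JOIN `scores r` on link_id: each of those 4 rows is kept; rows whose q.link_id has no match in r get NULL for r's columns.

(Chem, NULL); (Econ, NULL); (Econ, NULL); (Hist, NULL)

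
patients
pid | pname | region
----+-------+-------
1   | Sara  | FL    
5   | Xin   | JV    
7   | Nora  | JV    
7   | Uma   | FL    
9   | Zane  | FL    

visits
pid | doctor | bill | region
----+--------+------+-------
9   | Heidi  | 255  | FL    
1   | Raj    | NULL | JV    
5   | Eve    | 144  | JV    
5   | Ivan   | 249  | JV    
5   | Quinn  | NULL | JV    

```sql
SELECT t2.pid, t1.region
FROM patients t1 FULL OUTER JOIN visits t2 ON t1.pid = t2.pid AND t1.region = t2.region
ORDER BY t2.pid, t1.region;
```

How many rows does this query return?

8

FULL OUTER JOIN keeps every row from both sides; unmatched rows get NULL for the other side's columns.
Matching on t1.pid = t2.pid AND t1.region = t2.region.
- t1 (pid=1, region=FL) has no partner → padded with NULL.
- t1 (pid=5, region=JV) pairs with 3 row(s) of t2.
- t1 (pid=7, region=JV) has no partner → padded with NULL.
- t1 (pid=7, region=FL) has no partner → padded with NULL.
- t1 (pid=9, region=FL) pairs with 1 row(s) of t2.
- plus 1 unmatched t2 row(s), each kept with NULL t1 columns.
Total: 4 matched + 4 padded = 8 rows.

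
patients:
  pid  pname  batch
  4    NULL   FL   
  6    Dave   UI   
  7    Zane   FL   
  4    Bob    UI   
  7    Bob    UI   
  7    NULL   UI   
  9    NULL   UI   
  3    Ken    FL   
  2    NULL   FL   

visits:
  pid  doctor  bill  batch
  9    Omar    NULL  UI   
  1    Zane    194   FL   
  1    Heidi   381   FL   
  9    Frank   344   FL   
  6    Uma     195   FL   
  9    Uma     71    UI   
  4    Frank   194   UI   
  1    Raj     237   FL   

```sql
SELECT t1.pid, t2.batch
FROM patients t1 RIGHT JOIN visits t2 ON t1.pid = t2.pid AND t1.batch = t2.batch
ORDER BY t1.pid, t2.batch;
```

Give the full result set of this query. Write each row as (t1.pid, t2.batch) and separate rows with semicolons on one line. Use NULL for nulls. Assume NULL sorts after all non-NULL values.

(4, UI); (9, UI); (9, UI); (NULL, FL); (NULL, FL); (NULL, FL); (NULL, FL); (NULL, FL)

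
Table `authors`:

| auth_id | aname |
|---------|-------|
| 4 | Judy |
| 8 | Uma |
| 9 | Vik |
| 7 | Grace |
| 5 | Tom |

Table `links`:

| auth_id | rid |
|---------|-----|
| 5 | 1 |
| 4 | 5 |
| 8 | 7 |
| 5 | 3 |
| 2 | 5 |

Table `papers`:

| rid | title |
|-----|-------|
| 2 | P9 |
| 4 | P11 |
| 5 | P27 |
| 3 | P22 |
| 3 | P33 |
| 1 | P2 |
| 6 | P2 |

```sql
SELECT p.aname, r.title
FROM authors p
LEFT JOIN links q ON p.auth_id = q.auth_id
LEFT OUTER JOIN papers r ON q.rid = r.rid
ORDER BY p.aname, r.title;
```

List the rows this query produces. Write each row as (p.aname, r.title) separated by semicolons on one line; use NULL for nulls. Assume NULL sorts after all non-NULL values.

(Grace, NULL); (Judy, P27); (Tom, P2); (Tom, P22); (Tom, P33); (Uma, NULL); (Vik, NULL)

Step 1 — p LEFT JOIN q on auth_id → 6 row(s).
Then LEFT JOIN `papers r` on rid: each of those 6 rows is kept; rows whose q.rid has no match in r get NULL for r's columns.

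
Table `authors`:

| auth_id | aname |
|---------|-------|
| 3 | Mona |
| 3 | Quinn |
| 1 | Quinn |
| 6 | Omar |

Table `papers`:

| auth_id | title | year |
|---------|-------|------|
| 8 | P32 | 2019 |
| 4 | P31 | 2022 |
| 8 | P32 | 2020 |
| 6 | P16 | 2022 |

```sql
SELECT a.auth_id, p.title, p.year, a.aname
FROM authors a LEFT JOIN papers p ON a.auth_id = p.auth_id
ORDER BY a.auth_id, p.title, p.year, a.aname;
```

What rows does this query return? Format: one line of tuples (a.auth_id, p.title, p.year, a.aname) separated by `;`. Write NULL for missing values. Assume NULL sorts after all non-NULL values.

(1, NULL, NULL, Quinn); (3, NULL, NULL, Mona); (3, NULL, NULL, Quinn); (6, P16, 2022, Omar)

LEFT JOIN keeps every row from `authors`; unmatched rows get NULL for `papers`'s columns.
Matching on a.auth_id = p.auth_id.
- auth_id=3: no p row matches, row kept with p columns NULL.
- auth_id=3: no p row matches, row kept with p columns NULL.
- auth_id=1: no p row matches, row kept with p columns NULL.
- auth_id=6: 1 matching p row(s), so 1 row(s) emitted.
After projecting and ordering:
a.auth_id | p.title | p.year | a.aname
1 | NULL | NULL | Quinn
3 | NULL | NULL | Mona
3 | NULL | NULL | Quinn
6 | P16 | 2022 | Omar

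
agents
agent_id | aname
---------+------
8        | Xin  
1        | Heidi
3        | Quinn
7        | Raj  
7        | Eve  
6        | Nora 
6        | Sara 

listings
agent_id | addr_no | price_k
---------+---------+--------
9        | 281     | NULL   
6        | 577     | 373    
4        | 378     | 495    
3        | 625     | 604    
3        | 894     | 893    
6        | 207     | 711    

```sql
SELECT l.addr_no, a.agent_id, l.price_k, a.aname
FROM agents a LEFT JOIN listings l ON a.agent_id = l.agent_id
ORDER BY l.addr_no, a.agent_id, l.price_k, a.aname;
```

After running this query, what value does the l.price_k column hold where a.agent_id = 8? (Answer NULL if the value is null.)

LEFT JOIN keeps every row from `agents`; unmatched rows get NULL for `listings`'s columns.
Matching on a.agent_id = l.agent_id.
- a (agent_id=8) has no partner → padded with NULL.
- a (agent_id=1) has no partner → padded with NULL.
- a (agent_id=3) pairs with 2 row(s) of l.
- a (agent_id=7) has no partner → padded with NULL.
- a (agent_id=7) has no partner → padded with NULL.
- a (agent_id=6) pairs with 2 row(s) of l.
- a (agent_id=6) pairs with 2 row(s) of l.

NULL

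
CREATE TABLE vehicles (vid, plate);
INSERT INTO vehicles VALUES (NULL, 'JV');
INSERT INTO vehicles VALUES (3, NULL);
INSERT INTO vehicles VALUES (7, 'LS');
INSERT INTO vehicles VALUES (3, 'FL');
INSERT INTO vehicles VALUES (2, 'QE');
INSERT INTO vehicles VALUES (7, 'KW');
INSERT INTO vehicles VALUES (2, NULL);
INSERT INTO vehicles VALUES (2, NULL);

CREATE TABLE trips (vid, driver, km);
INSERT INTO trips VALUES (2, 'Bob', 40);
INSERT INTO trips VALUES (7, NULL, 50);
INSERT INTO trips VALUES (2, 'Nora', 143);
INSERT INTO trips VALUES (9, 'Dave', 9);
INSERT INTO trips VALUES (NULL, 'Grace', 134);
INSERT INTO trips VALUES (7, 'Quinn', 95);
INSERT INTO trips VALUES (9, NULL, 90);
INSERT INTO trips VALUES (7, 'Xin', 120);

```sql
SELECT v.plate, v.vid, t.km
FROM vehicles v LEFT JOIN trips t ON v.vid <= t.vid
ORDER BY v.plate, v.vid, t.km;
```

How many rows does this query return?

42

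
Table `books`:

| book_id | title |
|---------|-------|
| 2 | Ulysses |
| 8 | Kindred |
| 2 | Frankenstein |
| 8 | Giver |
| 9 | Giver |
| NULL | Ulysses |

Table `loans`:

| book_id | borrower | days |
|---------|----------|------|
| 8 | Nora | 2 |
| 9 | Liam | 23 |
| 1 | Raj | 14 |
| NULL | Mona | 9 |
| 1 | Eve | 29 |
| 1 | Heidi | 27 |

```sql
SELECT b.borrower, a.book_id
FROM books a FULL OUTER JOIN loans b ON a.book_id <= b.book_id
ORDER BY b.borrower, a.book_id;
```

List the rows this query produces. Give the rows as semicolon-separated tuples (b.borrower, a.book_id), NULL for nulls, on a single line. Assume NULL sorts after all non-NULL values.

FULL OUTER JOIN keeps every row from both sides; unmatched rows get NULL for the other side's columns.
Matching on a.book_id <= b.book_id. A NULL in a compared column never satisfies the condition.
- book_id=2: 2 matching b row(s), so 2 row(s) emitted.
- book_id=8: 2 matching b row(s), so 2 row(s) emitted.
- book_id=2: 2 matching b row(s), so 2 row(s) emitted.
- book_id=8: 2 matching b row(s), so 2 row(s) emitted.
- book_id=9: 1 matching b row(s), so 1 row(s) emitted.
- book_id=NULL: no b row matches, row kept with b columns NULL.
- 4 b row(s) had no a match → kept, a columns NULL.

(Eve, NULL); (Heidi, NULL); (Liam, 2); (Liam, 2); (Liam, 8); (Liam, 8); (Liam, 9); (Mona, NULL); (Nora, 2); (Nora, 2); (Nora, 8); (Nora, 8); (Raj, NULL); (NULL, NULL)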